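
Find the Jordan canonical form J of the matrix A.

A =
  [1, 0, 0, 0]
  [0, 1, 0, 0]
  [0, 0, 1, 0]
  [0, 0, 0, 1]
J_1(1) ⊕ J_1(1) ⊕ J_1(1) ⊕ J_1(1)

The characteristic polynomial is
  det(x·I − A) = x^4 - 4*x^3 + 6*x^2 - 4*x + 1 = (x - 1)^4

Eigenvalues and multiplicities (the geometric multiplicity of λ is n − rank(A − λI), which equals the number of Jordan blocks for λ):
  λ = 1: algebraic multiplicity = 4, geometric multiplicity = 4

Determining the block sizes for each eigenvalue:
  λ = 1: gm = am = 4, so every block has size 1 → block sizes [1, 1, 1, 1]

Assembling the blocks gives a Jordan form
J =
  [1, 0, 0, 0]
  [0, 1, 0, 0]
  [0, 0, 1, 0]
  [0, 0, 0, 1]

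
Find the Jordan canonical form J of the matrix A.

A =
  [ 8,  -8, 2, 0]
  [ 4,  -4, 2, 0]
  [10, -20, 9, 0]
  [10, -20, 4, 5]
J_1(4) ⊕ J_1(4) ⊕ J_1(5) ⊕ J_1(5)

The characteristic polynomial is
  det(x·I − A) = x^4 - 18*x^3 + 121*x^2 - 360*x + 400 = (x - 5)^2*(x - 4)^2

Eigenvalues and multiplicities (the geometric multiplicity of λ is n − rank(A − λI), which equals the number of Jordan blocks for λ):
  λ = 4: algebraic multiplicity = 2, geometric multiplicity = 2
  λ = 5: algebraic multiplicity = 2, geometric multiplicity = 2

Determining the block sizes for each eigenvalue:
  λ = 4: gm = am = 2, so every block has size 1 → block sizes [1, 1]
  λ = 5: gm = am = 2, so every block has size 1 → block sizes [1, 1]

Assembling the blocks gives a Jordan form
J =
  [4, 0, 0, 0]
  [0, 4, 0, 0]
  [0, 0, 5, 0]
  [0, 0, 0, 5]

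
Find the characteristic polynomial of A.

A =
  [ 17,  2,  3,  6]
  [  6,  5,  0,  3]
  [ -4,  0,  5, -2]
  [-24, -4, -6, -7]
x^4 - 20*x^3 + 150*x^2 - 500*x + 625

Expanding det(x·I − A) (e.g. by cofactor expansion or by noting that A is similar to its Jordan form J, which has the same characteristic polynomial as A) gives
  χ_A(x) = x^4 - 20*x^3 + 150*x^2 - 500*x + 625
which factors as (x - 5)^4. The eigenvalues (with algebraic multiplicities) are λ = 5 with multiplicity 4.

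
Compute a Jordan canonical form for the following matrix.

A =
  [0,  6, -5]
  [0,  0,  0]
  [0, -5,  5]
J_2(0) ⊕ J_1(5)

The characteristic polynomial is
  det(x·I − A) = x^3 - 5*x^2 = x^2*(x - 5)

Eigenvalues and multiplicities (the geometric multiplicity of λ is n − rank(A − λI), which equals the number of Jordan blocks for λ):
  λ = 0: algebraic multiplicity = 2, geometric multiplicity = 1
  λ = 5: algebraic multiplicity = 1, geometric multiplicity = 1

Determining the block sizes for each eigenvalue:
  λ = 0: one block (gm = 1), so the single block has size am = 2 → block sizes [2]
  λ = 5: one block (gm = 1), so the single block has size am = 1 → block sizes [1]

Assembling the blocks gives a Jordan form
J =
  [0, 1, 0]
  [0, 0, 0]
  [0, 0, 5]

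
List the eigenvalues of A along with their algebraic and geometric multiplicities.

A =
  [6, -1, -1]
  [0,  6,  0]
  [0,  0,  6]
λ = 6: alg = 3, geom = 2

Step 1 — factor the characteristic polynomial to read off the algebraic multiplicities:
  χ_A(x) = (x - 6)^3

Step 2 — compute geometric multiplicities via the rank-nullity identity g(λ) = n − rank(A − λI):
  rank(A − (6)·I) = 1, so dim ker(A − (6)·I) = n − 1 = 2

Summary:
  λ = 6: algebraic multiplicity = 3, geometric multiplicity = 2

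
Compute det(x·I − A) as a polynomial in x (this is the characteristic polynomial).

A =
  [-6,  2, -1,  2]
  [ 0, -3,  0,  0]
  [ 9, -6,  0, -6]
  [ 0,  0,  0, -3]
x^4 + 12*x^3 + 54*x^2 + 108*x + 81

Expanding det(x·I − A) (e.g. by cofactor expansion or by noting that A is similar to its Jordan form J, which has the same characteristic polynomial as A) gives
  χ_A(x) = x^4 + 12*x^3 + 54*x^2 + 108*x + 81
which factors as (x + 3)^4. The eigenvalues (with algebraic multiplicities) are λ = -3 with multiplicity 4.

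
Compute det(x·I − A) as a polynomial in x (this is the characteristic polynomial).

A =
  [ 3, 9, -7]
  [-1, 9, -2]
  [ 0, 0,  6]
x^3 - 18*x^2 + 108*x - 216

Expanding det(x·I − A) (e.g. by cofactor expansion or by noting that A is similar to its Jordan form J, which has the same characteristic polynomial as A) gives
  χ_A(x) = x^3 - 18*x^2 + 108*x - 216
which factors as (x - 6)^3. The eigenvalues (with algebraic multiplicities) are λ = 6 with multiplicity 3.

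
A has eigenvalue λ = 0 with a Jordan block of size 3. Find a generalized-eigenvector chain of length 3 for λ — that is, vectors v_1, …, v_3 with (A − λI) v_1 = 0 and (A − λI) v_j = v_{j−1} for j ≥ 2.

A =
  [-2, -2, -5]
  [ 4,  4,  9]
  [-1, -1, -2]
A Jordan chain for λ = 0 of length 3:
v_1 = (1, -1, 0)ᵀ
v_2 = (-2, 4, -1)ᵀ
v_3 = (1, 0, 0)ᵀ

Let N = A − (0)·I. We want v_3 with N^3 v_3 = 0 but N^2 v_3 ≠ 0; then v_{j-1} := N · v_j for j = 3, …, 2.

Pick v_3 = (1, 0, 0)ᵀ.
Then v_2 = N · v_3 = (-2, 4, -1)ᵀ.
Then v_1 = N · v_2 = (1, -1, 0)ᵀ.

Sanity check: (A − (0)·I) v_1 = (0, 0, 0)ᵀ = 0. ✓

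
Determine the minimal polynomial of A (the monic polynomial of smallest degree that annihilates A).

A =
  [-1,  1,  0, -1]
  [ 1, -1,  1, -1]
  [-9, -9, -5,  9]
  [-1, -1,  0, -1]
x^3 + 6*x^2 + 12*x + 8

The characteristic polynomial is χ_A(x) = (x + 2)^4, so the eigenvalues are known. The minimal polynomial is
  m_A(x) = Π_λ (x − λ)^{k_λ}
where k_λ is the size of the *largest* Jordan block for λ (equivalently, the smallest k with (A − λI)^k v = 0 for every generalised eigenvector v of λ).

  λ = -2: largest Jordan block has size 3, contributing (x + 2)^3

So m_A(x) = (x + 2)^3 = x^3 + 6*x^2 + 12*x + 8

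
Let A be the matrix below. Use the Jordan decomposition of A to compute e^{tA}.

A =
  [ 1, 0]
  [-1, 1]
e^{tA} =
  [exp(t), 0]
  [-t*exp(t), exp(t)]

Strategy: write A = P · J · P⁻¹ where J is a Jordan canonical form, so e^{tA} = P · e^{tJ} · P⁻¹, and e^{tJ} can be computed block-by-block.

A has Jordan form
J =
  [1, 1]
  [0, 1]
(up to reordering of blocks).

Per-block formulas:
  For a 2×2 Jordan block J_2(1): exp(t · J_2(1)) = e^(1t)·(I + t·N), where N is the 2×2 nilpotent shift.

After assembling e^{tJ} and conjugating by P, we get:

e^{tA} =
  [exp(t), 0]
  [-t*exp(t), exp(t)]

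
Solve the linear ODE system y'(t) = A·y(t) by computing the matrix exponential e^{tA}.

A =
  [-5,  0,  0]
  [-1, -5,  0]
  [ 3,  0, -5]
e^{tA} =
  [exp(-5*t), 0, 0]
  [-t*exp(-5*t), exp(-5*t), 0]
  [3*t*exp(-5*t), 0, exp(-5*t)]

Strategy: write A = P · J · P⁻¹ where J is a Jordan canonical form, so e^{tA} = P · e^{tJ} · P⁻¹, and e^{tJ} can be computed block-by-block.

A has Jordan form
J =
  [-5,  1,  0]
  [ 0, -5,  0]
  [ 0,  0, -5]
(up to reordering of blocks).

Per-block formulas:
  For a 2×2 Jordan block J_2(-5): exp(t · J_2(-5)) = e^(-5t)·(I + t·N), where N is the 2×2 nilpotent shift.
  For a 1×1 block at λ = -5: exp(t · [-5]) = [e^(-5t)].

After assembling e^{tJ} and conjugating by P, we get:

e^{tA} =
  [exp(-5*t), 0, 0]
  [-t*exp(-5*t), exp(-5*t), 0]
  [3*t*exp(-5*t), 0, exp(-5*t)]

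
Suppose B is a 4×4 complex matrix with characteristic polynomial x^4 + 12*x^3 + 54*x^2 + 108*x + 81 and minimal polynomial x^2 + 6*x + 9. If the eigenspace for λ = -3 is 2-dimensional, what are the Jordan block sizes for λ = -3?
Block sizes for λ = -3: [2, 2]

Step 1 — from the characteristic polynomial, algebraic multiplicity of λ = -3 is 4. From dim ker(B − (-3)·I) = 2, there are exactly 2 Jordan blocks for λ = -3.
Step 2 — from the minimal polynomial, the factor (x + 3)^2 tells us the largest block for λ = -3 has size 2.
Step 3 — with total size 4, 2 blocks, and largest block 2, the block sizes (in nonincreasing order) are [2, 2].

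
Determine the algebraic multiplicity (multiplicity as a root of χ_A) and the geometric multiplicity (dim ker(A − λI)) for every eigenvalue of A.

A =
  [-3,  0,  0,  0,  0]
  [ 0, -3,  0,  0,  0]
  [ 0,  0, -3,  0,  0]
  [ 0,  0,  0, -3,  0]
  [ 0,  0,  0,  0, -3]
λ = -3: alg = 5, geom = 5

Step 1 — factor the characteristic polynomial to read off the algebraic multiplicities:
  χ_A(x) = (x + 3)^5

Step 2 — compute geometric multiplicities via the rank-nullity identity g(λ) = n − rank(A − λI):
  rank(A − (-3)·I) = 0, so dim ker(A − (-3)·I) = n − 0 = 5

Summary:
  λ = -3: algebraic multiplicity = 5, geometric multiplicity = 5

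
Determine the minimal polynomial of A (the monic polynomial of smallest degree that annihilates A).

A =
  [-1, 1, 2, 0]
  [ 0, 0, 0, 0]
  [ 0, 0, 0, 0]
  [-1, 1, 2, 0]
x^2 + x

The characteristic polynomial is χ_A(x) = x^3*(x + 1), so the eigenvalues are known. The minimal polynomial is
  m_A(x) = Π_λ (x − λ)^{k_λ}
where k_λ is the size of the *largest* Jordan block for λ (equivalently, the smallest k with (A − λI)^k v = 0 for every generalised eigenvector v of λ).

  λ = -1: largest Jordan block has size 1, contributing (x + 1)
  λ = 0: largest Jordan block has size 1, contributing (x − 0)

So m_A(x) = x*(x + 1) = x^2 + x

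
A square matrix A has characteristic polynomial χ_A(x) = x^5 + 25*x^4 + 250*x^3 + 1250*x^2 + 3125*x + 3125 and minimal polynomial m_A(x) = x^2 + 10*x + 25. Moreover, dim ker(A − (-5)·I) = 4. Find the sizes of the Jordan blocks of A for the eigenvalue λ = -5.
Block sizes for λ = -5: [2, 1, 1, 1]

Step 1 — from the characteristic polynomial, algebraic multiplicity of λ = -5 is 5. From dim ker(A − (-5)·I) = 4, there are exactly 4 Jordan blocks for λ = -5.
Step 2 — from the minimal polynomial, the factor (x + 5)^2 tells us the largest block for λ = -5 has size 2.
Step 3 — with total size 5, 4 blocks, and largest block 2, the block sizes (in nonincreasing order) are [2, 1, 1, 1].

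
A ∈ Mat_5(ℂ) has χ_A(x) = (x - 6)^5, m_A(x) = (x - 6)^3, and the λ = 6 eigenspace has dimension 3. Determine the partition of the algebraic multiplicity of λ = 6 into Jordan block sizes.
Block sizes for λ = 6: [3, 1, 1]

Step 1 — from the characteristic polynomial, algebraic multiplicity of λ = 6 is 5. From dim ker(A − (6)·I) = 3, there are exactly 3 Jordan blocks for λ = 6.
Step 2 — from the minimal polynomial, the factor (x − 6)^3 tells us the largest block for λ = 6 has size 3.
Step 3 — with total size 5, 3 blocks, and largest block 3, the block sizes (in nonincreasing order) are [3, 1, 1].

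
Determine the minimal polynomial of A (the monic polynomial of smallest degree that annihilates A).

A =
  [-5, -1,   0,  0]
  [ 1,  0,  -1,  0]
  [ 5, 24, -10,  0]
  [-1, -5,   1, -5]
x^3 + 15*x^2 + 75*x + 125

The characteristic polynomial is χ_A(x) = (x + 5)^4, so the eigenvalues are known. The minimal polynomial is
  m_A(x) = Π_λ (x − λ)^{k_λ}
where k_λ is the size of the *largest* Jordan block for λ (equivalently, the smallest k with (A − λI)^k v = 0 for every generalised eigenvector v of λ).

  λ = -5: largest Jordan block has size 3, contributing (x + 5)^3

So m_A(x) = (x + 5)^3 = x^3 + 15*x^2 + 75*x + 125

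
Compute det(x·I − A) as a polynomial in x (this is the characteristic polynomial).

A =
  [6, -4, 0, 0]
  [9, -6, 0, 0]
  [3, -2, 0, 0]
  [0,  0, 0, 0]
x^4

Expanding det(x·I − A) (e.g. by cofactor expansion or by noting that A is similar to its Jordan form J, which has the same characteristic polynomial as A) gives
  χ_A(x) = x^4
which factors as x^4. The eigenvalues (with algebraic multiplicities) are λ = 0 with multiplicity 4.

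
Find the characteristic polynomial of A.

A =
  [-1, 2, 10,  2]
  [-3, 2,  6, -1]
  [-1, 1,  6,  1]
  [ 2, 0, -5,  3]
x^4 - 10*x^3 + 36*x^2 - 54*x + 27

Expanding det(x·I − A) (e.g. by cofactor expansion or by noting that A is similar to its Jordan form J, which has the same characteristic polynomial as A) gives
  χ_A(x) = x^4 - 10*x^3 + 36*x^2 - 54*x + 27
which factors as (x - 3)^3*(x - 1). The eigenvalues (with algebraic multiplicities) are λ = 1 with multiplicity 1, λ = 3 with multiplicity 3.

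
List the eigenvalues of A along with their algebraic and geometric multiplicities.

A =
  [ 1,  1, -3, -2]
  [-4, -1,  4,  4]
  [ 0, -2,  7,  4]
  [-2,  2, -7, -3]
λ = 1: alg = 4, geom = 2

Step 1 — factor the characteristic polynomial to read off the algebraic multiplicities:
  χ_A(x) = (x - 1)^4

Step 2 — compute geometric multiplicities via the rank-nullity identity g(λ) = n − rank(A − λI):
  rank(A − (1)·I) = 2, so dim ker(A − (1)·I) = n − 2 = 2

Summary:
  λ = 1: algebraic multiplicity = 4, geometric multiplicity = 2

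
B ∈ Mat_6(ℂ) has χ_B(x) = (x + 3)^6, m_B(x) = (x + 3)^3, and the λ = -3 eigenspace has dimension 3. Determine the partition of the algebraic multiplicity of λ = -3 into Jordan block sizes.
Block sizes for λ = -3: [3, 2, 1]

Step 1 — from the characteristic polynomial, algebraic multiplicity of λ = -3 is 6. From dim ker(B − (-3)·I) = 3, there are exactly 3 Jordan blocks for λ = -3.
Step 2 — from the minimal polynomial, the factor (x + 3)^3 tells us the largest block for λ = -3 has size 3.
Step 3 — with total size 6, 3 blocks, and largest block 3, the block sizes (in nonincreasing order) are [3, 2, 1].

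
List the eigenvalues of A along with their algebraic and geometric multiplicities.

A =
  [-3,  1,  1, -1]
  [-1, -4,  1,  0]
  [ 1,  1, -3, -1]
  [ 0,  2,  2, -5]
λ = -4: alg = 3, geom = 1; λ = -3: alg = 1, geom = 1

Step 1 — factor the characteristic polynomial to read off the algebraic multiplicities:
  χ_A(x) = (x + 3)*(x + 4)^3

Step 2 — compute geometric multiplicities via the rank-nullity identity g(λ) = n − rank(A − λI):
  rank(A − (-4)·I) = 3, so dim ker(A − (-4)·I) = n − 3 = 1
  rank(A − (-3)·I) = 3, so dim ker(A − (-3)·I) = n − 3 = 1

Summary:
  λ = -4: algebraic multiplicity = 3, geometric multiplicity = 1
  λ = -3: algebraic multiplicity = 1, geometric multiplicity = 1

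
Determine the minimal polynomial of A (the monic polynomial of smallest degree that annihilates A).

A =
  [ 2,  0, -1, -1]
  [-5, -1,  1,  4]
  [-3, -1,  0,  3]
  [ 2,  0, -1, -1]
x^3

The characteristic polynomial is χ_A(x) = x^4, so the eigenvalues are known. The minimal polynomial is
  m_A(x) = Π_λ (x − λ)^{k_λ}
where k_λ is the size of the *largest* Jordan block for λ (equivalently, the smallest k with (A − λI)^k v = 0 for every generalised eigenvector v of λ).

  λ = 0: largest Jordan block has size 3, contributing (x − 0)^3

So m_A(x) = x^3 = x^3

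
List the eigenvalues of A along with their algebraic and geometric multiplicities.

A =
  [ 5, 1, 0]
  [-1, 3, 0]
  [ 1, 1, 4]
λ = 4: alg = 3, geom = 2

Step 1 — factor the characteristic polynomial to read off the algebraic multiplicities:
  χ_A(x) = (x - 4)^3

Step 2 — compute geometric multiplicities via the rank-nullity identity g(λ) = n − rank(A − λI):
  rank(A − (4)·I) = 1, so dim ker(A − (4)·I) = n − 1 = 2

Summary:
  λ = 4: algebraic multiplicity = 3, geometric multiplicity = 2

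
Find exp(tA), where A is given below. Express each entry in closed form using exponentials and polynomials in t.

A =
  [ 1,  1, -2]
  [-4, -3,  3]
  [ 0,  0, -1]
e^{tA} =
  [2*t*exp(-t) + exp(-t), t*exp(-t), -t^2*exp(-t)/2 - 2*t*exp(-t)]
  [-4*t*exp(-t), -2*t*exp(-t) + exp(-t), t^2*exp(-t) + 3*t*exp(-t)]
  [0, 0, exp(-t)]

Strategy: write A = P · J · P⁻¹ where J is a Jordan canonical form, so e^{tA} = P · e^{tJ} · P⁻¹, and e^{tJ} can be computed block-by-block.

A has Jordan form
J =
  [-1,  1,  0]
  [ 0, -1,  1]
  [ 0,  0, -1]
(up to reordering of blocks).

Per-block formulas:
  For a 3×3 Jordan block J_3(-1): exp(t · J_3(-1)) = e^(-1t)·(I + t·N + (t^2/2)·N^2), where N is the 3×3 nilpotent shift.

After assembling e^{tJ} and conjugating by P, we get:

e^{tA} =
  [2*t*exp(-t) + exp(-t), t*exp(-t), -t^2*exp(-t)/2 - 2*t*exp(-t)]
  [-4*t*exp(-t), -2*t*exp(-t) + exp(-t), t^2*exp(-t) + 3*t*exp(-t)]
  [0, 0, exp(-t)]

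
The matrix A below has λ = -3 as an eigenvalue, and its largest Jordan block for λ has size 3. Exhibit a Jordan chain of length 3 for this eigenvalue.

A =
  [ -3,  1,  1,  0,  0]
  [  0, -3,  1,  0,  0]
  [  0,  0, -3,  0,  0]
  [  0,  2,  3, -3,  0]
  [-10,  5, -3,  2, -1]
A Jordan chain for λ = -3 of length 3:
v_1 = (-5, 0, 0, -10, -15)ᵀ
v_2 = (-5, -5, 0, -15, -5)ᵀ
v_3 = (2, 0, -5, 0, 0)ᵀ

Let N = A − (-3)·I. We want v_3 with N^3 v_3 = 0 but N^2 v_3 ≠ 0; then v_{j-1} := N · v_j for j = 3, …, 2.

Pick v_3 = (2, 0, -5, 0, 0)ᵀ.
Then v_2 = N · v_3 = (-5, -5, 0, -15, -5)ᵀ.
Then v_1 = N · v_2 = (-5, 0, 0, -10, -15)ᵀ.

Sanity check: (A − (-3)·I) v_1 = (0, 0, 0, 0, 0)ᵀ = 0. ✓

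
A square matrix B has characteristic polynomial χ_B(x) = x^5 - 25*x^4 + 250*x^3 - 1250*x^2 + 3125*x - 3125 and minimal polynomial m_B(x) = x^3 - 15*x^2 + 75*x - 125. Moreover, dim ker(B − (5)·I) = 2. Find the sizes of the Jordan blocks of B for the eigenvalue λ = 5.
Block sizes for λ = 5: [3, 2]

Step 1 — from the characteristic polynomial, algebraic multiplicity of λ = 5 is 5. From dim ker(B − (5)·I) = 2, there are exactly 2 Jordan blocks for λ = 5.
Step 2 — from the minimal polynomial, the factor (x − 5)^3 tells us the largest block for λ = 5 has size 3.
Step 3 — with total size 5, 2 blocks, and largest block 3, the block sizes (in nonincreasing order) are [3, 2].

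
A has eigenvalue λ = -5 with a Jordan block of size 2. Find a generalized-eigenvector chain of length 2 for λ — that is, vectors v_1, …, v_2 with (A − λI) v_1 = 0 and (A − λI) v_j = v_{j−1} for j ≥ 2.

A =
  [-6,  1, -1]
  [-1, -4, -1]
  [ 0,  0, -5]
A Jordan chain for λ = -5 of length 2:
v_1 = (-1, -1, 0)ᵀ
v_2 = (1, 0, 0)ᵀ

Let N = A − (-5)·I. We want v_2 with N^2 v_2 = 0 but N^1 v_2 ≠ 0; then v_{j-1} := N · v_j for j = 2, …, 2.

Pick v_2 = (1, 0, 0)ᵀ.
Then v_1 = N · v_2 = (-1, -1, 0)ᵀ.

Sanity check: (A − (-5)·I) v_1 = (0, 0, 0)ᵀ = 0. ✓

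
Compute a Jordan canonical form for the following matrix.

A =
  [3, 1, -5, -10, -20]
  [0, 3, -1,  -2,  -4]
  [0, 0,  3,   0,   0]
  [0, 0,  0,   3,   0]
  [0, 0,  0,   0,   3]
J_3(3) ⊕ J_1(3) ⊕ J_1(3)

The characteristic polynomial is
  det(x·I − A) = x^5 - 15*x^4 + 90*x^3 - 270*x^2 + 405*x - 243 = (x - 3)^5

Eigenvalues and multiplicities (the geometric multiplicity of λ is n − rank(A − λI), which equals the number of Jordan blocks for λ):
  λ = 3: algebraic multiplicity = 5, geometric multiplicity = 3

Determining the block sizes for each eigenvalue:
  λ = 3: with am = 5 and gm = 3, the partition is not yet determined (e.g. several partitions of 5 into 3 parts exist). Let N = A − (3)·I. Computing rank(N^1) = 2, rank(N^2) = 1, rank(N^3) = 0; the number of blocks of size ≥ j is rank(N^{j−1}) − rank(N^j), giving [3, 1, 1]. So we have 1 block(s) of size 3, 2 block(s) of size 1 → block sizes [3, 1, 1]

Assembling the blocks gives a Jordan form
J =
  [3, 1, 0, 0, 0]
  [0, 3, 1, 0, 0]
  [0, 0, 3, 0, 0]
  [0, 0, 0, 3, 0]
  [0, 0, 0, 0, 3]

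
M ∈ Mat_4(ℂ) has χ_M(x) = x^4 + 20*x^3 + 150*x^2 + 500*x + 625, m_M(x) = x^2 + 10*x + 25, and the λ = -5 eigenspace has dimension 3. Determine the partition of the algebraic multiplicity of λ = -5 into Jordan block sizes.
Block sizes for λ = -5: [2, 1, 1]

Step 1 — from the characteristic polynomial, algebraic multiplicity of λ = -5 is 4. From dim ker(M − (-5)·I) = 3, there are exactly 3 Jordan blocks for λ = -5.
Step 2 — from the minimal polynomial, the factor (x + 5)^2 tells us the largest block for λ = -5 has size 2.
Step 3 — with total size 4, 3 blocks, and largest block 2, the block sizes (in nonincreasing order) are [2, 1, 1].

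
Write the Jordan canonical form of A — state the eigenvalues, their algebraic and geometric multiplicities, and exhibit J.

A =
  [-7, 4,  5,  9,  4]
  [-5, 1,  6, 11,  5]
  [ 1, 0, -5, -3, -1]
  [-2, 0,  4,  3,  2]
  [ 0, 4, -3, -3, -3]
J_3(-3) ⊕ J_1(-3) ⊕ J_1(1)

The characteristic polynomial is
  det(x·I − A) = x^5 + 11*x^4 + 42*x^3 + 54*x^2 - 27*x - 81 = (x - 1)*(x + 3)^4

Eigenvalues and multiplicities (the geometric multiplicity of λ is n − rank(A − λI), which equals the number of Jordan blocks for λ):
  λ = -3: algebraic multiplicity = 4, geometric multiplicity = 2
  λ = 1: algebraic multiplicity = 1, geometric multiplicity = 1

Determining the block sizes for each eigenvalue:
  λ = -3: with am = 4 and gm = 2, the partition is not yet determined (e.g. several partitions of 4 into 2 parts exist). Let N = A − (-3)·I. Computing rank(N^1) = 3, rank(N^2) = 2, rank(N^3) = 1; the number of blocks of size ≥ j is rank(N^{j−1}) − rank(N^j), giving [2, 1, 1]. So we have 1 block(s) of size 3, 1 block(s) of size 1 → block sizes [3, 1]
  λ = 1: one block (gm = 1), so the single block has size am = 1 → block sizes [1]

Assembling the blocks gives a Jordan form
J =
  [-3,  1,  0,  0, 0]
  [ 0, -3,  1,  0, 0]
  [ 0,  0, -3,  0, 0]
  [ 0,  0,  0, -3, 0]
  [ 0,  0,  0,  0, 1]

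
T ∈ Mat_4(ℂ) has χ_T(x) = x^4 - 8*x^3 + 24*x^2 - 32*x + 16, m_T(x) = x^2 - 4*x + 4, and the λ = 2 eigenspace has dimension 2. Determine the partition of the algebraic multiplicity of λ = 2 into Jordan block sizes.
Block sizes for λ = 2: [2, 2]

Step 1 — from the characteristic polynomial, algebraic multiplicity of λ = 2 is 4. From dim ker(T − (2)·I) = 2, there are exactly 2 Jordan blocks for λ = 2.
Step 2 — from the minimal polynomial, the factor (x − 2)^2 tells us the largest block for λ = 2 has size 2.
Step 3 — with total size 4, 2 blocks, and largest block 2, the block sizes (in nonincreasing order) are [2, 2].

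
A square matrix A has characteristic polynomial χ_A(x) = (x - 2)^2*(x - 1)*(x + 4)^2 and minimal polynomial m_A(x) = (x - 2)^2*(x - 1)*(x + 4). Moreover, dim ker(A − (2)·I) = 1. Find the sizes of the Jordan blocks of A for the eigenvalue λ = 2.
Block sizes for λ = 2: [2]

Step 1 — from the characteristic polynomial, algebraic multiplicity of λ = 2 is 2. From dim ker(A − (2)·I) = 1, there are exactly 1 Jordan blocks for λ = 2.
Step 2 — from the minimal polynomial, the factor (x − 2)^2 tells us the largest block for λ = 2 has size 2.
Step 3 — with total size 2, 1 blocks, and largest block 2, the block sizes (in nonincreasing order) are [2].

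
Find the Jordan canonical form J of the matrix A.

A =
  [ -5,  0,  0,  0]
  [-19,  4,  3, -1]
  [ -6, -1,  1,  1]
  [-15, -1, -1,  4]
J_1(-5) ⊕ J_3(3)

The characteristic polynomial is
  det(x·I − A) = x^4 - 4*x^3 - 18*x^2 + 108*x - 135 = (x - 3)^3*(x + 5)

Eigenvalues and multiplicities (the geometric multiplicity of λ is n − rank(A − λI), which equals the number of Jordan blocks for λ):
  λ = -5: algebraic multiplicity = 1, geometric multiplicity = 1
  λ = 3: algebraic multiplicity = 3, geometric multiplicity = 1

Determining the block sizes for each eigenvalue:
  λ = -5: one block (gm = 1), so the single block has size am = 1 → block sizes [1]
  λ = 3: one block (gm = 1), so the single block has size am = 3 → block sizes [3]

Assembling the blocks gives a Jordan form
J =
  [-5, 0, 0, 0]
  [ 0, 3, 1, 0]
  [ 0, 0, 3, 1]
  [ 0, 0, 0, 3]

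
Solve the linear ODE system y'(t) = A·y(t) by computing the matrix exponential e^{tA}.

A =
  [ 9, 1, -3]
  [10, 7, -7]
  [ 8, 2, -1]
e^{tA} =
  [t^2*exp(5*t) + 4*t*exp(5*t) + exp(5*t), t*exp(5*t), -t^2*exp(5*t)/2 - 3*t*exp(5*t)]
  [2*t^2*exp(5*t) + 10*t*exp(5*t), 2*t*exp(5*t) + exp(5*t), -t^2*exp(5*t) - 7*t*exp(5*t)]
  [2*t^2*exp(5*t) + 8*t*exp(5*t), 2*t*exp(5*t), -t^2*exp(5*t) - 6*t*exp(5*t) + exp(5*t)]

Strategy: write A = P · J · P⁻¹ where J is a Jordan canonical form, so e^{tA} = P · e^{tJ} · P⁻¹, and e^{tJ} can be computed block-by-block.

A has Jordan form
J =
  [5, 1, 0]
  [0, 5, 1]
  [0, 0, 5]
(up to reordering of blocks).

Per-block formulas:
  For a 3×3 Jordan block J_3(5): exp(t · J_3(5)) = e^(5t)·(I + t·N + (t^2/2)·N^2), where N is the 3×3 nilpotent shift.

After assembling e^{tJ} and conjugating by P, we get:

e^{tA} =
  [t^2*exp(5*t) + 4*t*exp(5*t) + exp(5*t), t*exp(5*t), -t^2*exp(5*t)/2 - 3*t*exp(5*t)]
  [2*t^2*exp(5*t) + 10*t*exp(5*t), 2*t*exp(5*t) + exp(5*t), -t^2*exp(5*t) - 7*t*exp(5*t)]
  [2*t^2*exp(5*t) + 8*t*exp(5*t), 2*t*exp(5*t), -t^2*exp(5*t) - 6*t*exp(5*t) + exp(5*t)]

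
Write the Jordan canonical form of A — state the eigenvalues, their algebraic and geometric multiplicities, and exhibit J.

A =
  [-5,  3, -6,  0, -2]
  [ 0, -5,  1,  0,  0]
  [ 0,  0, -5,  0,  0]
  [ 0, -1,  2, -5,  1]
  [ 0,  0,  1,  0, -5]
J_3(-5) ⊕ J_2(-5)

The characteristic polynomial is
  det(x·I − A) = x^5 + 25*x^4 + 250*x^3 + 1250*x^2 + 3125*x + 3125 = (x + 5)^5

Eigenvalues and multiplicities (the geometric multiplicity of λ is n − rank(A − λI), which equals the number of Jordan blocks for λ):
  λ = -5: algebraic multiplicity = 5, geometric multiplicity = 2

Determining the block sizes for each eigenvalue:
  λ = -5: with am = 5 and gm = 2, the partition is not yet determined (e.g. several partitions of 5 into 2 parts exist). Let N = A − (-5)·I. Computing rank(N^1) = 3, rank(N^2) = 1, rank(N^3) = 0; the number of blocks of size ≥ j is rank(N^{j−1}) − rank(N^j), giving [2, 2, 1]. So we have 1 block(s) of size 3, 1 block(s) of size 2 → block sizes [3, 2]

Assembling the blocks gives a Jordan form
J =
  [-5,  1,  0,  0,  0]
  [ 0, -5,  1,  0,  0]
  [ 0,  0, -5,  0,  0]
  [ 0,  0,  0, -5,  1]
  [ 0,  0,  0,  0, -5]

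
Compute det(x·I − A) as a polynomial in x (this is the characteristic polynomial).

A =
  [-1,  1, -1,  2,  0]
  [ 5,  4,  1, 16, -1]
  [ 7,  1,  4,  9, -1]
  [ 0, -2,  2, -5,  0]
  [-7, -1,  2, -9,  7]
x^5 - 9*x^4 + 3*x^3 + 73*x^2 + 96*x + 36

Expanding det(x·I − A) (e.g. by cofactor expansion or by noting that A is similar to its Jordan form J, which has the same characteristic polynomial as A) gives
  χ_A(x) = x^5 - 9*x^4 + 3*x^3 + 73*x^2 + 96*x + 36
which factors as (x - 6)^2*(x + 1)^3. The eigenvalues (with algebraic multiplicities) are λ = -1 with multiplicity 3, λ = 6 with multiplicity 2.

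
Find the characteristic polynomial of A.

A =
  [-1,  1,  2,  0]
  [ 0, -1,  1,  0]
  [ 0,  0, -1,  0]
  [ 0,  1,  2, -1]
x^4 + 4*x^3 + 6*x^2 + 4*x + 1

Expanding det(x·I − A) (e.g. by cofactor expansion or by noting that A is similar to its Jordan form J, which has the same characteristic polynomial as A) gives
  χ_A(x) = x^4 + 4*x^3 + 6*x^2 + 4*x + 1
which factors as (x + 1)^4. The eigenvalues (with algebraic multiplicities) are λ = -1 with multiplicity 4.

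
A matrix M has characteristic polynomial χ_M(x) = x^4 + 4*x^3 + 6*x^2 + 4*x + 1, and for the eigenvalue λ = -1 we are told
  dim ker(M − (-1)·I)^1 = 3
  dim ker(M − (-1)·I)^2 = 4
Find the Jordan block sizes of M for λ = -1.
Block sizes for λ = -1: [2, 1, 1]

From the dimensions of kernels of powers, the number of Jordan blocks of size at least j is d_j − d_{j−1} where d_j = dim ker(N^j) (with d_0 = 0). Computing the differences gives [3, 1].
The number of blocks of size exactly k is (#blocks of size ≥ k) − (#blocks of size ≥ k + 1), so the partition is: 2 block(s) of size 1, 1 block(s) of size 2.
In nonincreasing order the block sizes are [2, 1, 1].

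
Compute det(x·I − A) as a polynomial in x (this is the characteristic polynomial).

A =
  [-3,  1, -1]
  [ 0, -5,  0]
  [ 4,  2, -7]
x^3 + 15*x^2 + 75*x + 125

Expanding det(x·I − A) (e.g. by cofactor expansion or by noting that A is similar to its Jordan form J, which has the same characteristic polynomial as A) gives
  χ_A(x) = x^3 + 15*x^2 + 75*x + 125
which factors as (x + 5)^3. The eigenvalues (with algebraic multiplicities) are λ = -5 with multiplicity 3.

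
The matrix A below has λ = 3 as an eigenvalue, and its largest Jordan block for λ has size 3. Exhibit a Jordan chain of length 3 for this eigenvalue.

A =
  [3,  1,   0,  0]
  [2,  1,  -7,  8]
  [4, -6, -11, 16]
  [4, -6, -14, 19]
A Jordan chain for λ = 3 of length 3:
v_1 = (2, 0, -4, -4)ᵀ
v_2 = (0, 2, 4, 4)ᵀ
v_3 = (1, 0, 0, 0)ᵀ

Let N = A − (3)·I. We want v_3 with N^3 v_3 = 0 but N^2 v_3 ≠ 0; then v_{j-1} := N · v_j for j = 3, …, 2.

Pick v_3 = (1, 0, 0, 0)ᵀ.
Then v_2 = N · v_3 = (0, 2, 4, 4)ᵀ.
Then v_1 = N · v_2 = (2, 0, -4, -4)ᵀ.

Sanity check: (A − (3)·I) v_1 = (0, 0, 0, 0)ᵀ = 0. ✓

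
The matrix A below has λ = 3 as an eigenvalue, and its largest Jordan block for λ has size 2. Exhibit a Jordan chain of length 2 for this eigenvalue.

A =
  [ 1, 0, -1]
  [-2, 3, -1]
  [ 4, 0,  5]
A Jordan chain for λ = 3 of length 2:
v_1 = (-2, -2, 4)ᵀ
v_2 = (1, 0, 0)ᵀ

Let N = A − (3)·I. We want v_2 with N^2 v_2 = 0 but N^1 v_2 ≠ 0; then v_{j-1} := N · v_j for j = 2, …, 2.

Pick v_2 = (1, 0, 0)ᵀ.
Then v_1 = N · v_2 = (-2, -2, 4)ᵀ.

Sanity check: (A − (3)·I) v_1 = (0, 0, 0)ᵀ = 0. ✓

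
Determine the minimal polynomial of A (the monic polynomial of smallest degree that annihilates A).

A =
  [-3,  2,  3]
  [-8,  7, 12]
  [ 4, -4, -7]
x^2 + 2*x + 1

The characteristic polynomial is χ_A(x) = (x + 1)^3, so the eigenvalues are known. The minimal polynomial is
  m_A(x) = Π_λ (x − λ)^{k_λ}
where k_λ is the size of the *largest* Jordan block for λ (equivalently, the smallest k with (A − λI)^k v = 0 for every generalised eigenvector v of λ).

  λ = -1: largest Jordan block has size 2, contributing (x + 1)^2

So m_A(x) = (x + 1)^2 = x^2 + 2*x + 1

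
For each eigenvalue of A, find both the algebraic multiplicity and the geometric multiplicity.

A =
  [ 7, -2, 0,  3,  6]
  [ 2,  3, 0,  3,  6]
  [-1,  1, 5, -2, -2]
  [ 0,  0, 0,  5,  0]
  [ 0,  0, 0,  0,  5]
λ = 5: alg = 5, geom = 3

Step 1 — factor the characteristic polynomial to read off the algebraic multiplicities:
  χ_A(x) = (x - 5)^5

Step 2 — compute geometric multiplicities via the rank-nullity identity g(λ) = n − rank(A − λI):
  rank(A − (5)·I) = 2, so dim ker(A − (5)·I) = n − 2 = 3

Summary:
  λ = 5: algebraic multiplicity = 5, geometric multiplicity = 3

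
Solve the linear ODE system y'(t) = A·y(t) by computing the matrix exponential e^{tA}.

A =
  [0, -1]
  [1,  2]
e^{tA} =
  [-t*exp(t) + exp(t), -t*exp(t)]
  [t*exp(t), t*exp(t) + exp(t)]

Strategy: write A = P · J · P⁻¹ where J is a Jordan canonical form, so e^{tA} = P · e^{tJ} · P⁻¹, and e^{tJ} can be computed block-by-block.

A has Jordan form
J =
  [1, 1]
  [0, 1]
(up to reordering of blocks).

Per-block formulas:
  For a 2×2 Jordan block J_2(1): exp(t · J_2(1)) = e^(1t)·(I + t·N), where N is the 2×2 nilpotent shift.

After assembling e^{tJ} and conjugating by P, we get:

e^{tA} =
  [-t*exp(t) + exp(t), -t*exp(t)]
  [t*exp(t), t*exp(t) + exp(t)]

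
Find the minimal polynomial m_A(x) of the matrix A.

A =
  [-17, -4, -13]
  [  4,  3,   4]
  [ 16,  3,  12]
x^3 + 2*x^2 - 7*x + 4

The characteristic polynomial is χ_A(x) = (x - 1)^2*(x + 4), so the eigenvalues are known. The minimal polynomial is
  m_A(x) = Π_λ (x − λ)^{k_λ}
where k_λ is the size of the *largest* Jordan block for λ (equivalently, the smallest k with (A − λI)^k v = 0 for every generalised eigenvector v of λ).

  λ = -4: largest Jordan block has size 1, contributing (x + 4)
  λ = 1: largest Jordan block has size 2, contributing (x − 1)^2

So m_A(x) = (x - 1)^2*(x + 4) = x^3 + 2*x^2 - 7*x + 4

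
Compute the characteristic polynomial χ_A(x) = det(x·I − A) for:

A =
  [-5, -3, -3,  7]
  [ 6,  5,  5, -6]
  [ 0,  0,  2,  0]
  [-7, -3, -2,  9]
x^4 - 11*x^3 + 42*x^2 - 68*x + 40

Expanding det(x·I − A) (e.g. by cofactor expansion or by noting that A is similar to its Jordan form J, which has the same characteristic polynomial as A) gives
  χ_A(x) = x^4 - 11*x^3 + 42*x^2 - 68*x + 40
which factors as (x - 5)*(x - 2)^3. The eigenvalues (with algebraic multiplicities) are λ = 2 with multiplicity 3, λ = 5 with multiplicity 1.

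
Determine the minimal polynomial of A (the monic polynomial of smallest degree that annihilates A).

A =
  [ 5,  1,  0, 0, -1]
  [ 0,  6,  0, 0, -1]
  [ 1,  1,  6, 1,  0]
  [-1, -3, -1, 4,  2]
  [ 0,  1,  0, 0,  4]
x^2 - 10*x + 25

The characteristic polynomial is χ_A(x) = (x - 5)^5, so the eigenvalues are known. The minimal polynomial is
  m_A(x) = Π_λ (x − λ)^{k_λ}
where k_λ is the size of the *largest* Jordan block for λ (equivalently, the smallest k with (A − λI)^k v = 0 for every generalised eigenvector v of λ).

  λ = 5: largest Jordan block has size 2, contributing (x − 5)^2

So m_A(x) = (x - 5)^2 = x^2 - 10*x + 25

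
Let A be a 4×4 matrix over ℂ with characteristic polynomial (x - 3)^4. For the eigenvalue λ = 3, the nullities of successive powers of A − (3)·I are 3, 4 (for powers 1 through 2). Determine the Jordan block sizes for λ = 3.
Block sizes for λ = 3: [2, 1, 1]

From the dimensions of kernels of powers, the number of Jordan blocks of size at least j is d_j − d_{j−1} where d_j = dim ker(N^j) (with d_0 = 0). Computing the differences gives [3, 1].
The number of blocks of size exactly k is (#blocks of size ≥ k) − (#blocks of size ≥ k + 1), so the partition is: 2 block(s) of size 1, 1 block(s) of size 2.
In nonincreasing order the block sizes are [2, 1, 1].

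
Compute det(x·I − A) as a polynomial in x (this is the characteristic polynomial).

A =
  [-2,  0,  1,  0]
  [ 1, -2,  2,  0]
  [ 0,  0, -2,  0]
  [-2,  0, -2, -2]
x^4 + 8*x^3 + 24*x^2 + 32*x + 16

Expanding det(x·I − A) (e.g. by cofactor expansion or by noting that A is similar to its Jordan form J, which has the same characteristic polynomial as A) gives
  χ_A(x) = x^4 + 8*x^3 + 24*x^2 + 32*x + 16
which factors as (x + 2)^4. The eigenvalues (with algebraic multiplicities) are λ = -2 with multiplicity 4.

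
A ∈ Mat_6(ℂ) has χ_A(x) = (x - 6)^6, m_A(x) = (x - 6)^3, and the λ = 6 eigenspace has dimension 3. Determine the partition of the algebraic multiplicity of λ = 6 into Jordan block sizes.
Block sizes for λ = 6: [3, 2, 1]

Step 1 — from the characteristic polynomial, algebraic multiplicity of λ = 6 is 6. From dim ker(A − (6)·I) = 3, there are exactly 3 Jordan blocks for λ = 6.
Step 2 — from the minimal polynomial, the factor (x − 6)^3 tells us the largest block for λ = 6 has size 3.
Step 3 — with total size 6, 3 blocks, and largest block 3, the block sizes (in nonincreasing order) are [3, 2, 1].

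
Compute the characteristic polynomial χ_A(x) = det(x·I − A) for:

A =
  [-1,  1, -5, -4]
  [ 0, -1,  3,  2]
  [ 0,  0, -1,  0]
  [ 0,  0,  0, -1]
x^4 + 4*x^3 + 6*x^2 + 4*x + 1

Expanding det(x·I − A) (e.g. by cofactor expansion or by noting that A is similar to its Jordan form J, which has the same characteristic polynomial as A) gives
  χ_A(x) = x^4 + 4*x^3 + 6*x^2 + 4*x + 1
which factors as (x + 1)^4. The eigenvalues (with algebraic multiplicities) are λ = -1 with multiplicity 4.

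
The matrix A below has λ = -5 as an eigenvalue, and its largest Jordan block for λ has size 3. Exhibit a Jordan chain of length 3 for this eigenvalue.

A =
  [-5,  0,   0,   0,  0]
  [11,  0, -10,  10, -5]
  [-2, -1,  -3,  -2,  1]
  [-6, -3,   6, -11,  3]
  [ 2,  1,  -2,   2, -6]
A Jordan chain for λ = -5 of length 3:
v_1 = (0, 5, -1, -3, 1)ᵀ
v_2 = (0, 11, -2, -6, 2)ᵀ
v_3 = (1, 0, 0, 0, 0)ᵀ

Let N = A − (-5)·I. We want v_3 with N^3 v_3 = 0 but N^2 v_3 ≠ 0; then v_{j-1} := N · v_j for j = 3, …, 2.

Pick v_3 = (1, 0, 0, 0, 0)ᵀ.
Then v_2 = N · v_3 = (0, 11, -2, -6, 2)ᵀ.
Then v_1 = N · v_2 = (0, 5, -1, -3, 1)ᵀ.

Sanity check: (A − (-5)·I) v_1 = (0, 0, 0, 0, 0)ᵀ = 0. ✓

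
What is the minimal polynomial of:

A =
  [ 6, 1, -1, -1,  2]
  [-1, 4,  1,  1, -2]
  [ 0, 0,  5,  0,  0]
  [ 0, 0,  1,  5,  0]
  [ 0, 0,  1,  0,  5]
x^3 - 15*x^2 + 75*x - 125

The characteristic polynomial is χ_A(x) = (x - 5)^5, so the eigenvalues are known. The minimal polynomial is
  m_A(x) = Π_λ (x − λ)^{k_λ}
where k_λ is the size of the *largest* Jordan block for λ (equivalently, the smallest k with (A − λI)^k v = 0 for every generalised eigenvector v of λ).

  λ = 5: largest Jordan block has size 3, contributing (x − 5)^3

So m_A(x) = (x - 5)^3 = x^3 - 15*x^2 + 75*x - 125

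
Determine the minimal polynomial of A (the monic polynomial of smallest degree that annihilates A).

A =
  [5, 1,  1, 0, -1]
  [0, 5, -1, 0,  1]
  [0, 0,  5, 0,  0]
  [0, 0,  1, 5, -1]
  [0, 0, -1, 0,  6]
x^3 - 16*x^2 + 85*x - 150

The characteristic polynomial is χ_A(x) = (x - 6)*(x - 5)^4, so the eigenvalues are known. The minimal polynomial is
  m_A(x) = Π_λ (x − λ)^{k_λ}
where k_λ is the size of the *largest* Jordan block for λ (equivalently, the smallest k with (A − λI)^k v = 0 for every generalised eigenvector v of λ).

  λ = 5: largest Jordan block has size 2, contributing (x − 5)^2
  λ = 6: largest Jordan block has size 1, contributing (x − 6)

So m_A(x) = (x - 6)*(x - 5)^2 = x^3 - 16*x^2 + 85*x - 150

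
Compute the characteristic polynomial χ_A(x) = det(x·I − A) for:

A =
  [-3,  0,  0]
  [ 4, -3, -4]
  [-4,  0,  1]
x^3 + 5*x^2 + 3*x - 9

Expanding det(x·I − A) (e.g. by cofactor expansion or by noting that A is similar to its Jordan form J, which has the same characteristic polynomial as A) gives
  χ_A(x) = x^3 + 5*x^2 + 3*x - 9
which factors as (x - 1)*(x + 3)^2. The eigenvalues (with algebraic multiplicities) are λ = -3 with multiplicity 2, λ = 1 with multiplicity 1.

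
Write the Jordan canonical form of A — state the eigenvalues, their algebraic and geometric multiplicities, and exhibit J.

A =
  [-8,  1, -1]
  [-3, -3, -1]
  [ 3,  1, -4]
J_3(-5)

The characteristic polynomial is
  det(x·I − A) = x^3 + 15*x^2 + 75*x + 125 = (x + 5)^3

Eigenvalues and multiplicities (the geometric multiplicity of λ is n − rank(A − λI), which equals the number of Jordan blocks for λ):
  λ = -5: algebraic multiplicity = 3, geometric multiplicity = 1

Determining the block sizes for each eigenvalue:
  λ = -5: one block (gm = 1), so the single block has size am = 3 → block sizes [3]

Assembling the blocks gives a Jordan form
J =
  [-5,  1,  0]
  [ 0, -5,  1]
  [ 0,  0, -5]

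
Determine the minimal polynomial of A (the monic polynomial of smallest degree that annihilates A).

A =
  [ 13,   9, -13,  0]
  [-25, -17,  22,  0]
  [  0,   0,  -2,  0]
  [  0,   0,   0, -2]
x^3 + 6*x^2 + 12*x + 8

The characteristic polynomial is χ_A(x) = (x + 2)^4, so the eigenvalues are known. The minimal polynomial is
  m_A(x) = Π_λ (x − λ)^{k_λ}
where k_λ is the size of the *largest* Jordan block for λ (equivalently, the smallest k with (A − λI)^k v = 0 for every generalised eigenvector v of λ).

  λ = -2: largest Jordan block has size 3, contributing (x + 2)^3

So m_A(x) = (x + 2)^3 = x^3 + 6*x^2 + 12*x + 8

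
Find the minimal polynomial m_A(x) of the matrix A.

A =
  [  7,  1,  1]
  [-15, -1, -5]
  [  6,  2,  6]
x^2 - 8*x + 16

The characteristic polynomial is χ_A(x) = (x - 4)^3, so the eigenvalues are known. The minimal polynomial is
  m_A(x) = Π_λ (x − λ)^{k_λ}
where k_λ is the size of the *largest* Jordan block for λ (equivalently, the smallest k with (A − λI)^k v = 0 for every generalised eigenvector v of λ).

  λ = 4: largest Jordan block has size 2, contributing (x − 4)^2

So m_A(x) = (x - 4)^2 = x^2 - 8*x + 16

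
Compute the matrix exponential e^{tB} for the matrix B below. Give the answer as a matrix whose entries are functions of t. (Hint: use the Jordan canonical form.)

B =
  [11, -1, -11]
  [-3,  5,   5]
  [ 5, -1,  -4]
e^{tB} =
  [-3*t^2*exp(4*t)/2 + 7*t*exp(4*t) + exp(4*t), 3*t^2*exp(4*t)/2 - t*exp(4*t), 3*t^2*exp(4*t) - 11*t*exp(4*t)]
  [t^2*exp(4*t)/2 - 3*t*exp(4*t), -t^2*exp(4*t)/2 + t*exp(4*t) + exp(4*t), -t^2*exp(4*t) + 5*t*exp(4*t)]
  [-t^2*exp(4*t) + 5*t*exp(4*t), t^2*exp(4*t) - t*exp(4*t), 2*t^2*exp(4*t) - 8*t*exp(4*t) + exp(4*t)]

Strategy: write B = P · J · P⁻¹ where J is a Jordan canonical form, so e^{tB} = P · e^{tJ} · P⁻¹, and e^{tJ} can be computed block-by-block.

B has Jordan form
J =
  [4, 1, 0]
  [0, 4, 1]
  [0, 0, 4]
(up to reordering of blocks).

Per-block formulas:
  For a 3×3 Jordan block J_3(4): exp(t · J_3(4)) = e^(4t)·(I + t·N + (t^2/2)·N^2), where N is the 3×3 nilpotent shift.

After assembling e^{tJ} and conjugating by P, we get:

e^{tB} =
  [-3*t^2*exp(4*t)/2 + 7*t*exp(4*t) + exp(4*t), 3*t^2*exp(4*t)/2 - t*exp(4*t), 3*t^2*exp(4*t) - 11*t*exp(4*t)]
  [t^2*exp(4*t)/2 - 3*t*exp(4*t), -t^2*exp(4*t)/2 + t*exp(4*t) + exp(4*t), -t^2*exp(4*t) + 5*t*exp(4*t)]
  [-t^2*exp(4*t) + 5*t*exp(4*t), t^2*exp(4*t) - t*exp(4*t), 2*t^2*exp(4*t) - 8*t*exp(4*t) + exp(4*t)]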